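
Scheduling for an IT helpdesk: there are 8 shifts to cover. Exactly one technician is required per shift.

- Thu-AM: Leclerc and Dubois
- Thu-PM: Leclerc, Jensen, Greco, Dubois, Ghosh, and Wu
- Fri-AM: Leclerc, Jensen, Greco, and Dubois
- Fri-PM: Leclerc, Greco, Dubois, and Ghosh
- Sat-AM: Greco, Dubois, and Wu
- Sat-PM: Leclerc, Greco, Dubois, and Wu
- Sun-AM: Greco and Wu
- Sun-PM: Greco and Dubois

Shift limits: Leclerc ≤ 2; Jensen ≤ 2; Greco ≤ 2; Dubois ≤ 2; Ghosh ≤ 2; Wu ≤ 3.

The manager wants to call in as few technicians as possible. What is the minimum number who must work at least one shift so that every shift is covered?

8 slots to fill and no one can take more than 3, so at least ⌈8/3⌉ = 3 technicians are needed.
Any 3 technicians together have capacity at most 3+2+2 = 7 < 8 slots, so 3 can never suffice.
Leclerc, Jensen, Greco, and Dubois alone can cover everything: Thu-AM→Leclerc, Thu-PM→Jensen, Fri-AM→Jensen, Fri-PM→Leclerc, Sat-AM→Greco, Sat-PM→Dubois, Sun-AM→Greco, Sun-PM→Dubois.

4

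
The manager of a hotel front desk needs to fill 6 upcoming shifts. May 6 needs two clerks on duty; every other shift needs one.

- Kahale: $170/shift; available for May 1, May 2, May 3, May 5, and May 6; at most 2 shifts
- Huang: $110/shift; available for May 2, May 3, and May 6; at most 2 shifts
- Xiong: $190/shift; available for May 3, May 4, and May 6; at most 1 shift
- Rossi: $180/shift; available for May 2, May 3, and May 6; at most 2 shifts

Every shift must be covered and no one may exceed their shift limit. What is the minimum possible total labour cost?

May 1 can only be covered by Kahale, so that assignment is forced.
May 4 can only be covered by Xiong, so that assignment is forced.
May 5 can only be covered by Kahale, so that assignment is forced.
Picking the cheapest available clerk for each shift independently would cost $1030, but that ignores the shift limits.
An optimal schedule: May 1→Kahale, May 2→Huang, May 3→Rossi, May 4→Xiong, May 5→Kahale, May 6→Huang+Rossi.
Total: 170 + 110 + 180 + 190 + 170 + 110 + 180 = $1110.

$1110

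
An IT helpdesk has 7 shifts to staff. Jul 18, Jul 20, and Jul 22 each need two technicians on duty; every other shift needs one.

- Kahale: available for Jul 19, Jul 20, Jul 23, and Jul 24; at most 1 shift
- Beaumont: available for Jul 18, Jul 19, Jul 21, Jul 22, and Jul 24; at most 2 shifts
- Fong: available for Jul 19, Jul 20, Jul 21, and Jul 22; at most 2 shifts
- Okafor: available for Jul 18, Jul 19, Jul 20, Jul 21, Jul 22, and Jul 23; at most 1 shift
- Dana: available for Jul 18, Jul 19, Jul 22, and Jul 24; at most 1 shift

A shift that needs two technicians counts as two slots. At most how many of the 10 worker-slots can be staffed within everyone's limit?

Total capacity across all technicians is 1+2+2+1+1 = 7, and 10 slots are needed, so at most 7 can be filled.
An assignment achieving 7: Jul 18→Beaumont+Okafor, Jul 20→Fong, Jul 21→Beaumont, Jul 22→Fong, Jul 23→Kahale, Jul 24→Dana.
Loads: Kahale 1/1, Beaumont 2/2, Fong 2/2, Okafor 1/1, Dana 1/1.

7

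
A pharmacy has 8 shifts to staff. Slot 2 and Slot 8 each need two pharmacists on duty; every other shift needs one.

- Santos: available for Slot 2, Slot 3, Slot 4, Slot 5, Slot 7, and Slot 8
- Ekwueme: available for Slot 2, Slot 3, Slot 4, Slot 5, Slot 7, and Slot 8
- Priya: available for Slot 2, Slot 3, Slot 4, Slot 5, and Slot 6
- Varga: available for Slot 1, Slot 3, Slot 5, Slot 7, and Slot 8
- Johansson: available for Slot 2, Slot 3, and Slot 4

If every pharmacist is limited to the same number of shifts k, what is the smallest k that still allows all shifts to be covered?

With 5 pharmacists and 10 worker-slots to fill, someone must work at least ⌈10/5⌉ = 2 shifts, so k ≥ 2.
k = 2 works: Slot 1→Varga, Slot 2→Priya+Johansson, Slot 3→Johansson, Slot 4→Ekwueme, Slot 5→Varga, Slot 6→Priya, Slot 7→Santos, Slot 8→Santos+Ekwueme.
Loads: Santos 2, Ekwueme 2, Priya 2, Varga 2, Johansson 2 — all ≤ 2.

2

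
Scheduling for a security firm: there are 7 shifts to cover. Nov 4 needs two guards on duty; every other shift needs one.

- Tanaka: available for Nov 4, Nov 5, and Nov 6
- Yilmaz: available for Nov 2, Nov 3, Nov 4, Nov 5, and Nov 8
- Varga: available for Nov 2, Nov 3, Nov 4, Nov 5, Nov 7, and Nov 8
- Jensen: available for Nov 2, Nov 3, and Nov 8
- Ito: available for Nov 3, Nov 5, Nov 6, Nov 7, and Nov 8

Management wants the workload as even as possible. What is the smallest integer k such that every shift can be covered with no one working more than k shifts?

With 5 guards and 8 worker-slots to fill, someone must work at least ⌈8/5⌉ = 2 shifts, so k ≥ 2.
k = 2 works: Nov 2→Yilmaz, Nov 3→Varga, Nov 4→Tanaka+Yilmaz, Nov 5→Ito, Nov 6→Tanaka, Nov 7→Varga, Nov 8→Jensen.
Loads: Tanaka 2, Yilmaz 2, Varga 2, Jensen 1, Ito 1 — all ≤ 2.

2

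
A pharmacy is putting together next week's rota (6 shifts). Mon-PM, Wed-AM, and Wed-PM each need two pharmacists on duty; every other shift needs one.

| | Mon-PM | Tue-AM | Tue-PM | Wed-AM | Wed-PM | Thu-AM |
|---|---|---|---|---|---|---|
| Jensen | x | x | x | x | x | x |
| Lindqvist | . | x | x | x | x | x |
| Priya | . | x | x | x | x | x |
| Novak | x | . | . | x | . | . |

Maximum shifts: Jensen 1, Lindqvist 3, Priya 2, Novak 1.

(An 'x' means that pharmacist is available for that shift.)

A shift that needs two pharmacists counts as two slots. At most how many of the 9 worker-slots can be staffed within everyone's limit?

7

Total capacity across all pharmacists is 1+3+2+1 = 7, and 9 slots are needed, so at most 7 can be filled.
An assignment achieving 7: Mon-PM→Jensen+Novak, Tue-AM→Lindqvist, Tue-PM→Lindqvist, Wed-PM→Lindqvist+Priya, Thu-AM→Priya.
Loads: Jensen 1/1, Lindqvist 3/3, Priya 2/2, Novak 1/1.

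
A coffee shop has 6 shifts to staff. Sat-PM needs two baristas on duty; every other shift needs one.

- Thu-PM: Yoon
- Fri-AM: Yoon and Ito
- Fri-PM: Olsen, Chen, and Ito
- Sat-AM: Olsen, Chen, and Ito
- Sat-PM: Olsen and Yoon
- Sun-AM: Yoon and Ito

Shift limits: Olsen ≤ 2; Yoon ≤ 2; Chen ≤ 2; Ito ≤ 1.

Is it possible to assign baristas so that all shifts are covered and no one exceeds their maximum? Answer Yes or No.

Total capacity is 7 and 7 slots are needed, so capacity alone doesn't rule it out.
Shifts {Thu-PM, Fri-AM, Sat-PM, Sun-AM} need 5 worker-slots in total, but the baristas available for any of those shifts (Olsen, Yoon, and Ito) can supply at most 4 among them. So no valid schedule exists.

No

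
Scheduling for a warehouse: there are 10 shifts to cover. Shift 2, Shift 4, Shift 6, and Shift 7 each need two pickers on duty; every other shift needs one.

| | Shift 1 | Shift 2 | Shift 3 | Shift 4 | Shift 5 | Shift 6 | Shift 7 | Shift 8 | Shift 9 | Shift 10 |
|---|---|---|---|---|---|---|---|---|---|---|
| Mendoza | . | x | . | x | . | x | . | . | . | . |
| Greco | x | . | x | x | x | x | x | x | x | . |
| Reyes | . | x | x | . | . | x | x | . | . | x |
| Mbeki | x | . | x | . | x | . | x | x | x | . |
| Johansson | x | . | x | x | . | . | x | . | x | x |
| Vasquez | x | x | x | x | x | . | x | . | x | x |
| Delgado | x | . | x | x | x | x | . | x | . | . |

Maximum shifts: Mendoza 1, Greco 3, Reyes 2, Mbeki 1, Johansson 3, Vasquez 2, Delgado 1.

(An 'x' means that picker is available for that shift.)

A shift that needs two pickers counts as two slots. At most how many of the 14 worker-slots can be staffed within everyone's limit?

13

Total capacity across all pickers is 1+3+2+1+3+2+1 = 13, and 14 slots are needed, so at most 13 can be filled.
An assignment achieving 13: Shift 1→Johansson, Shift 2→Mendoza+Reyes, Shift 4→Johansson+Vasquez, Shift 5→Greco, Shift 6→Greco+Delgado, Shift 7→Johansson+Vasquez, Shift 8→Greco, Shift 9→Mbeki, Shift 10→Reyes.
Loads: Mendoza 1/1, Greco 3/3, Reyes 2/2, Mbeki 1/1, Johansson 3/3, Vasquez 2/2, Delgado 1/1.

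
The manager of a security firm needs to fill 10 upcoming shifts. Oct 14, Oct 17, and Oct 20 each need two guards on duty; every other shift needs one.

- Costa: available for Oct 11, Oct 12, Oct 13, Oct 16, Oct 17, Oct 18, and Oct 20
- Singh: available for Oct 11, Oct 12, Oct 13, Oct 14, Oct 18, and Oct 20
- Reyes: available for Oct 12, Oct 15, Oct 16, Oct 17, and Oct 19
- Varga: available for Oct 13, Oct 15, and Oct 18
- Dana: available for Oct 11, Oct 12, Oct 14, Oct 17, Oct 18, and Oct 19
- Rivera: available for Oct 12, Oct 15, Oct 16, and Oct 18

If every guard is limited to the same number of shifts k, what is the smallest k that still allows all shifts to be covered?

3

With 6 guards and 13 worker-slots to fill, someone must work at least ⌈13/6⌉ = 3 shifts, so k ≥ 3.
k = 3 works: Oct 11→Costa, Oct 12→Singh, Oct 13→Costa, Oct 14→Singh+Dana, Oct 15→Reyes, Oct 16→Rivera, Oct 17→Reyes+Dana, Oct 18→Varga, Oct 19→Reyes, Oct 20→Costa+Singh.
Loads: Costa 3, Singh 3, Reyes 3, Varga 1, Dana 2, Rivera 1 — all ≤ 3.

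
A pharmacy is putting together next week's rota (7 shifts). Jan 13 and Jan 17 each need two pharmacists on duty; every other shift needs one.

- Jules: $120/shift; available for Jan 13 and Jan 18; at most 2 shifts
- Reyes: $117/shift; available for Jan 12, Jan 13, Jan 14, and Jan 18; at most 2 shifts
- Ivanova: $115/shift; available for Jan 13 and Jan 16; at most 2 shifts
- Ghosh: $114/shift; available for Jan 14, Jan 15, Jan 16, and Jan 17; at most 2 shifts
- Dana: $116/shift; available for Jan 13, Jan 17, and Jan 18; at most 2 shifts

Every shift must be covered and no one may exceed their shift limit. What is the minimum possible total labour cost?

Jan 12 can only be covered by Reyes, so that assignment is forced.
Jan 15 can only be covered by Ghosh, so that assignment is forced.
Jan 17 can only be covered by Ghosh and Dana, so that assignment is forced.
Picking the cheapest available pharmacist for each shift independently would cost $1036, but that ignores the shift limits.
An optimal schedule: Jan 12→Reyes, Jan 13→Ivanova+Jules, Jan 14→Reyes, Jan 15→Ghosh, Jan 16→Ivanova, Jan 17→Ghosh+Dana, Jan 18→Dana.
Total: 117 + 115 + 120 + 117 + 114 + 115 + 114 + 116 + 116 = $1044.

$1044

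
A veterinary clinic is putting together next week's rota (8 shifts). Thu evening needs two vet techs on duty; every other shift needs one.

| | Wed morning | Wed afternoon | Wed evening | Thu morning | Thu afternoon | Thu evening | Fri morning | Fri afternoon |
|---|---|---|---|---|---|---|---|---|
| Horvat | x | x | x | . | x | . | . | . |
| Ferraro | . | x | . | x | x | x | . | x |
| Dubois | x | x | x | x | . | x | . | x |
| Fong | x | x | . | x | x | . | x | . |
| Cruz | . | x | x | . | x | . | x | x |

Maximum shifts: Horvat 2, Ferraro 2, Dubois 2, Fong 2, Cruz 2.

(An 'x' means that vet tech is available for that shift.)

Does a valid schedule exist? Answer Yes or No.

Yes

Thu evening can only be covered by Ferraro and Dubois, so that assignment is forced.
One valid schedule: Wed morning→Horvat, Wed afternoon→Cruz, Wed evening→Horvat, Thu morning→Ferraro, Thu afternoon→Fong, Thu evening→Ferraro+Dubois, Fri morning→Fong, Fri afternoon→Dubois.
Loads: Horvat 2/2, Ferraro 2/2, Dubois 2/2, Fong 2/2, Cruz 1/2 — all within limits.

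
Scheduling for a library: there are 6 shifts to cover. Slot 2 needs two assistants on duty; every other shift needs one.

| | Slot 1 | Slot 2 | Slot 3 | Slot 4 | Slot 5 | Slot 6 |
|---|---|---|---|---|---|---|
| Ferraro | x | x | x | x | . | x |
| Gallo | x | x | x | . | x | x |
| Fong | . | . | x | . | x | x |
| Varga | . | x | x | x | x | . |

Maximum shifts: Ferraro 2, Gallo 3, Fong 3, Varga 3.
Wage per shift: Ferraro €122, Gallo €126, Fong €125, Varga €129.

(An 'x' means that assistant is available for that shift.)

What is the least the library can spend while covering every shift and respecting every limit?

Picking the cheapest available assistant for each shift independently would cost €861, but that ignores the shift limits.
An optimal schedule: Slot 1→Gallo, Slot 2→Ferraro+Gallo, Slot 3→Fong, Slot 4→Ferraro, Slot 5→Fong, Slot 6→Fong.
Total: 126 + 122 + 126 + 125 + 122 + 125 + 125 = €871.

€871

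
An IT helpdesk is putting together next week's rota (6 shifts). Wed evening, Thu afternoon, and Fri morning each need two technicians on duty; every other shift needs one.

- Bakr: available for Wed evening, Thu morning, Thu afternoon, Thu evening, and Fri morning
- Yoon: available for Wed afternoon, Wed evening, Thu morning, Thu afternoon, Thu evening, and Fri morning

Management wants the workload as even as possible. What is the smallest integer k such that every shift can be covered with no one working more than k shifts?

With 2 technicians and 9 worker-slots to fill, someone must work at least ⌈9/2⌉ = 5 shifts, so k ≥ 5.
k = 5 works: Wed afternoon→Yoon, Wed evening→Bakr+Yoon, Thu morning→Bakr, Thu afternoon→Bakr+Yoon, Thu evening→Bakr, Fri morning→Bakr+Yoon.
Loads: Bakr 5, Yoon 4 — all ≤ 5.

5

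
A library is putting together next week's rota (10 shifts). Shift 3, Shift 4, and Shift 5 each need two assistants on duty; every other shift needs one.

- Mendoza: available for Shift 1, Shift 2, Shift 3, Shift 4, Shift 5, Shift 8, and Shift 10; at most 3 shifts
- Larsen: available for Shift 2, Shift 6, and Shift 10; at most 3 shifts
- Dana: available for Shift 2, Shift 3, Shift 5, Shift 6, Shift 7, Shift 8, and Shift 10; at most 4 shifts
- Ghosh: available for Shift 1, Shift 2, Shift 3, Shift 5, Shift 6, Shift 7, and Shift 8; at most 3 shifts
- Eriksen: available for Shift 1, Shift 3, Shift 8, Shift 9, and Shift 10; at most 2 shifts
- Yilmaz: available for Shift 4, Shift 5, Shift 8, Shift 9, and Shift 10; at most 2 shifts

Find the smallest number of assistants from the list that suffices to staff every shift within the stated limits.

13 slots to fill and no one can take more than 4, so at least ⌈13/4⌉ = 4 assistants are needed.
No set of 4 assistants can cover every shift (each such set leaves at least one shift with no one available or exceeds a cap).
Mendoza, Larsen, Dana, Ghosh, and Yilmaz alone can cover everything: Shift 1→Mendoza, Shift 2→Larsen, Shift 3→Mendoza+Dana, Shift 4→Mendoza+Yilmaz, Shift 5→Dana+Ghosh, Shift 6→Larsen, Shift 7→Dana, Shift 8→Dana, Shift 9→Yilmaz, Shift 10→Larsen.

5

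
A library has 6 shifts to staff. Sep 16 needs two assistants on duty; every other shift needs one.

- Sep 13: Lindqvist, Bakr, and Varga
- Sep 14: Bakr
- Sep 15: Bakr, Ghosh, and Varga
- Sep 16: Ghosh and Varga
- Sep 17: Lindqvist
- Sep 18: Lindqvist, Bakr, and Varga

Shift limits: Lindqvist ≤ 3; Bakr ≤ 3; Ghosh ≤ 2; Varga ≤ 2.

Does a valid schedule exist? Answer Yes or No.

Yes

Sep 14 can only be covered by Bakr, so that assignment is forced.
Sep 16 can only be covered by Ghosh and Varga, so that assignment is forced.
Sep 17 can only be covered by Lindqvist, so that assignment is forced.
One valid schedule: Sep 13→Lindqvist, Sep 14→Bakr, Sep 15→Bakr, Sep 16→Ghosh+Varga, Sep 17→Lindqvist, Sep 18→Lindqvist.
Loads: Lindqvist 3/3, Bakr 2/3, Ghosh 1/2, Varga 1/2 — all within limits.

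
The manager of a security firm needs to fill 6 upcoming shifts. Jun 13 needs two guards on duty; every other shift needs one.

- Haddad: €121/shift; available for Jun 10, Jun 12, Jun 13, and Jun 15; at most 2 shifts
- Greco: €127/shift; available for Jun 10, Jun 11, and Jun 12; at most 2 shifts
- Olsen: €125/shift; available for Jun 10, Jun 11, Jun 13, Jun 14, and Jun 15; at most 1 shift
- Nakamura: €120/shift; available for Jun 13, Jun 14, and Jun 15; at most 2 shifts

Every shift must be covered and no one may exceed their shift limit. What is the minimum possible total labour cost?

Picking the cheapest available guard for each shift independently would cost €848, but that ignores the shift limits.
An optimal schedule: Jun 10→Greco, Jun 11→Greco, Jun 12→Haddad, Jun 13→Haddad+Nakamura, Jun 14→Olsen, Jun 15→Nakamura.
Total: 127 + 127 + 121 + 121 + 120 + 125 + 120 = €861.

€861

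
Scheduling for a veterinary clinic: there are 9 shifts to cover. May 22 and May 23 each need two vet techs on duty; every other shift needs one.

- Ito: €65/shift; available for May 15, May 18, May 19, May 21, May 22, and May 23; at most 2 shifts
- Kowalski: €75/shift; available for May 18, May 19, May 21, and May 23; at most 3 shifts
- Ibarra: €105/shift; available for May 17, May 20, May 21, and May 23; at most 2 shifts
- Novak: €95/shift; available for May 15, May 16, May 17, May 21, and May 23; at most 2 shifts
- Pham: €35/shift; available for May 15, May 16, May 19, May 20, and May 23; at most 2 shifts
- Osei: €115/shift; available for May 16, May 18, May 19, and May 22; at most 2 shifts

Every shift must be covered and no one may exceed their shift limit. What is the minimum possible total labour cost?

May 22 can only be covered by Ito and Osei, so that assignment is forced.
Picking the cheapest available vet tech for each shift independently would cost €645, but that ignores the shift limits.
An optimal schedule: May 15→Pham, May 16→Novak, May 17→Novak, May 18→Ito, May 19→Kowalski, May 20→Pham, May 21→Kowalski, May 22→Ito+Osei, May 23→Kowalski+Ibarra.
Total: 35 + 95 + 95 + 65 + 75 + 35 + 75 + 65 + 115 + 75 + 105 = €835.

€835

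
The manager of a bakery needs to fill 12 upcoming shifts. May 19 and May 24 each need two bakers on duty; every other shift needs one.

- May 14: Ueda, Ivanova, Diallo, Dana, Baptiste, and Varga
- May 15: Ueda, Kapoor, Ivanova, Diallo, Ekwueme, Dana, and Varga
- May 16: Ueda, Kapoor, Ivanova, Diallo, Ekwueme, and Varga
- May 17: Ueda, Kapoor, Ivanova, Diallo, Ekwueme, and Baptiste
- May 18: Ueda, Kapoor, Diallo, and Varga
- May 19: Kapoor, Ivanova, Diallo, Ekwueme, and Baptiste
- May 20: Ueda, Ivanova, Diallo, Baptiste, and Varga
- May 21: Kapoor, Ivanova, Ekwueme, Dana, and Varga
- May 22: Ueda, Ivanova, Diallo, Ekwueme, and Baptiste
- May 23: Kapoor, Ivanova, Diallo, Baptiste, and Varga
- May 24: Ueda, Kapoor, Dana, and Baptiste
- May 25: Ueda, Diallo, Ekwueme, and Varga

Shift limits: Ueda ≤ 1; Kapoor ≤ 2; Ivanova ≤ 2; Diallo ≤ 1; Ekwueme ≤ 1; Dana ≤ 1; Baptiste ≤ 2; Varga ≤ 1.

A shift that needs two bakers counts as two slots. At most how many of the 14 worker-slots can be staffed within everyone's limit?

11

Total capacity across all bakers is 1+2+2+1+1+1+2+1 = 11, and 14 slots are needed, so at most 11 can be filled.
An assignment achieving 11: May 14→Varga, May 18→Ueda, May 19→Kapoor+Ivanova, May 20→Ivanova, May 21→Ekwueme, May 22→Baptiste, May 23→Baptiste, May 24→Kapoor+Dana, May 25→Diallo.
Loads: Ueda 1/1, Kapoor 2/2, Ivanova 2/2, Diallo 1/1, Ekwueme 1/1, Dana 1/1, Baptiste 2/2, Varga 1/1.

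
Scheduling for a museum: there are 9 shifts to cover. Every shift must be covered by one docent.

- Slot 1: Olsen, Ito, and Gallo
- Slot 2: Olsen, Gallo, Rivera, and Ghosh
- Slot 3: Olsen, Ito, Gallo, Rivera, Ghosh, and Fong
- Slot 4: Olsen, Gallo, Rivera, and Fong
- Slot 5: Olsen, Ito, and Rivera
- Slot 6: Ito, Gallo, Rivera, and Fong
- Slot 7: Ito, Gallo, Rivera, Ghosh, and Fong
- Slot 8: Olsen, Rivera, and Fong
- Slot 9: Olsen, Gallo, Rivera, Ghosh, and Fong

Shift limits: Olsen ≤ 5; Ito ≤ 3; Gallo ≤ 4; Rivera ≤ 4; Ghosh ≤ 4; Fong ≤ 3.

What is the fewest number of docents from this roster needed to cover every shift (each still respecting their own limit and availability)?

9 slots to fill and no one can take more than 5, so at least ⌈9/5⌉ = 2 docents are needed.
Olsen and Gallo alone can cover everything: Slot 1→Olsen, Slot 2→Olsen, Slot 3→Olsen, Slot 4→Gallo, Slot 5→Olsen, Slot 6→Gallo, Slot 7→Gallo, Slot 8→Olsen, Slot 9→Gallo.

2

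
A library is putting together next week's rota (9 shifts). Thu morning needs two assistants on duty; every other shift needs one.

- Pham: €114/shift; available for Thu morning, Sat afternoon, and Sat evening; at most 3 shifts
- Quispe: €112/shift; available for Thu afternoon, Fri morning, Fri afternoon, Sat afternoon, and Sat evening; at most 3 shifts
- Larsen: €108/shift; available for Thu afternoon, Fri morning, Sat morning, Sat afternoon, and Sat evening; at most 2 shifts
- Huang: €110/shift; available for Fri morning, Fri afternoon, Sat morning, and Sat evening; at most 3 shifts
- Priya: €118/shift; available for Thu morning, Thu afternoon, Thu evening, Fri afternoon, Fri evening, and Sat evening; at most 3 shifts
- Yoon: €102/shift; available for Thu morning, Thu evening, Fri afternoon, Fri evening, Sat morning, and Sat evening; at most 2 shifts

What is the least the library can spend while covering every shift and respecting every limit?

Picking the cheapest available assistant for each shift independently would cost €1050, but that ignores the shift limits.
An optimal schedule: Thu morning→Pham+Priya, Thu afternoon→Larsen, Thu evening→Yoon, Fri morning→Larsen, Fri afternoon→Huang, Fri evening→Yoon, Sat morning→Huang, Sat afternoon→Quispe, Sat evening→Huang.
Total: 114 + 118 + 108 + 102 + 108 + 110 + 102 + 110 + 112 + 110 = €1094.

€1094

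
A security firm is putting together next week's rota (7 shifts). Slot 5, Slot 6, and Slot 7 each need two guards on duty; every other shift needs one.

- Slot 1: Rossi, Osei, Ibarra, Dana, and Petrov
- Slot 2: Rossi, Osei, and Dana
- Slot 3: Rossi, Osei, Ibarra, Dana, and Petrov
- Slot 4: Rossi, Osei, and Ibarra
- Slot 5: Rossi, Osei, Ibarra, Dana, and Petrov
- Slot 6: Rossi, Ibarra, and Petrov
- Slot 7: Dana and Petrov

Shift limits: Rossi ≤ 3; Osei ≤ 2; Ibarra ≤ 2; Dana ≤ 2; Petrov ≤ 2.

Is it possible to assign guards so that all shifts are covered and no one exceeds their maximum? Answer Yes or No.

Slot 7 can only be covered by Dana and Petrov, so that assignment is forced.
One valid schedule: Slot 1→Osei, Slot 2→Rossi, Slot 3→Osei, Slot 4→Rossi, Slot 5→Ibarra+Dana, Slot 6→Rossi+Ibarra, Slot 7→Dana+Petrov.
Loads: Rossi 3/3, Osei 2/2, Ibarra 2/2, Dana 2/2, Petrov 1/2 — all within limits.

Yes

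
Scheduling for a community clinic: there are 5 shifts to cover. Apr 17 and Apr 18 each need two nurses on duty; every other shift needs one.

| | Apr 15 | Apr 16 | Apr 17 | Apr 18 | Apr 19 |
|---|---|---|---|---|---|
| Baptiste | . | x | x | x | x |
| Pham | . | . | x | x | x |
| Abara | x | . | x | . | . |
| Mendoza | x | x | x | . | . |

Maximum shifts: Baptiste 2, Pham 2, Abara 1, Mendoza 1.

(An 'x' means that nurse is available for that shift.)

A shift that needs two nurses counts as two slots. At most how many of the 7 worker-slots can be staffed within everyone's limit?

6

Total capacity across all nurses is 2+2+1+1 = 6, and 7 slots are needed, so at most 6 can be filled.
An assignment achieving 6: Apr 15→Abara, Apr 16→Baptiste, Apr 17→Mendoza, Apr 18→Baptiste+Pham, Apr 19→Pham.
Loads: Baptiste 2/2, Pham 2/2, Abara 1/1, Mendoza 1/1.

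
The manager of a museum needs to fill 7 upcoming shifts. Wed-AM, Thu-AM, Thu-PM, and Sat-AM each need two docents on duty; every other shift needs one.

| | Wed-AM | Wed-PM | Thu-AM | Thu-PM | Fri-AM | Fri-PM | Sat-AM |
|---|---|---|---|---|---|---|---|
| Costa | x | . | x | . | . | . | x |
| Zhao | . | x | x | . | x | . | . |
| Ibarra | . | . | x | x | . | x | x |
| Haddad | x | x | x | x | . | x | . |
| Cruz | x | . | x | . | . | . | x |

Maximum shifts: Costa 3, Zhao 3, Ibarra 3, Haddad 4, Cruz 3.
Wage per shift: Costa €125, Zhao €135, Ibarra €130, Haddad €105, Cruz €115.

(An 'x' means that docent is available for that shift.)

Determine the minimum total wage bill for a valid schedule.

€1280

Thu-PM can only be covered by Ibarra and Haddad, so that assignment is forced.
Fri-AM can only be covered by Zhao, so that assignment is forced.
Picking the cheapest available docent for each shift independently would cost €1260, but that ignores the shift limits.
An optimal schedule: Wed-AM→Haddad+Cruz, Wed-PM→Haddad, Thu-AM→Cruz+Costa, Thu-PM→Haddad+Ibarra, Fri-AM→Zhao, Fri-PM→Haddad, Sat-AM→Cruz+Costa.
Total: 105 + 115 + 105 + 115 + 125 + 105 + 130 + 135 + 105 + 115 + 125 = €1280.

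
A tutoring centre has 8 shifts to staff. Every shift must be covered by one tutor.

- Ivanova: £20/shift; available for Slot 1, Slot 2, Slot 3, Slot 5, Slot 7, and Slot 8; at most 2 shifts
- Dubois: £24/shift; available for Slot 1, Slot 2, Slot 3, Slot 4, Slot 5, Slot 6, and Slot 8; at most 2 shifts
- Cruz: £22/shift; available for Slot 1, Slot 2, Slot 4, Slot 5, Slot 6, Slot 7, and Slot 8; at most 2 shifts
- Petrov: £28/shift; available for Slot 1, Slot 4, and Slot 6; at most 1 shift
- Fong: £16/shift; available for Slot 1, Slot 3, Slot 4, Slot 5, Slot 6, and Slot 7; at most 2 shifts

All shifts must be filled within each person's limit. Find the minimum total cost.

Picking the cheapest available tutor for each shift independently would cost £136, but that ignores the shift limits.
An optimal schedule: Slot 1→Dubois, Slot 2→Ivanova, Slot 3→Fong, Slot 4→Cruz, Slot 5→Cruz, Slot 6→Dubois, Slot 7→Fong, Slot 8→Ivanova.
Total: 24 + 20 + 16 + 22 + 22 + 24 + 16 + 20 = £164.

£164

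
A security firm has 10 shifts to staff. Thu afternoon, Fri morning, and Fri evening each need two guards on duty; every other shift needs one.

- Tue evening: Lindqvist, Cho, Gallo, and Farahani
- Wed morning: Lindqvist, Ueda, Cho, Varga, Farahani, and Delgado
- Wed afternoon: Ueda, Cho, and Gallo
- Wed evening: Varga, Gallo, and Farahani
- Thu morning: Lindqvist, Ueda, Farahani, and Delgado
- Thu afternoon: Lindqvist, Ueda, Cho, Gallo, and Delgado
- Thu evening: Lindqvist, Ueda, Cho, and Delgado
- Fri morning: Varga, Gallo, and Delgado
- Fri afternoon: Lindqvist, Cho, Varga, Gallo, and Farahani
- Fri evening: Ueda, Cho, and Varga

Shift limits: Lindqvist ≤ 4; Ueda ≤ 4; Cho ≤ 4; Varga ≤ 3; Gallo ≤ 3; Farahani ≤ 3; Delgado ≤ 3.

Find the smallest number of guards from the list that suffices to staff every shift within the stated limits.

4

13 slots to fill and no one can take more than 4, so at least ⌈13/4⌉ = 4 guards are needed.
Lindqvist, Ueda, Varga, and Gallo alone can cover everything: Tue evening→Lindqvist, Wed morning→Lindqvist, Wed afternoon→Ueda, Wed evening→Varga, Thu morning→Lindqvist, Thu afternoon→Ueda+Gallo, Thu evening→Lindqvist, Fri morning→Varga+Gallo, Fri afternoon→Gallo, Fri evening→Ueda+Varga.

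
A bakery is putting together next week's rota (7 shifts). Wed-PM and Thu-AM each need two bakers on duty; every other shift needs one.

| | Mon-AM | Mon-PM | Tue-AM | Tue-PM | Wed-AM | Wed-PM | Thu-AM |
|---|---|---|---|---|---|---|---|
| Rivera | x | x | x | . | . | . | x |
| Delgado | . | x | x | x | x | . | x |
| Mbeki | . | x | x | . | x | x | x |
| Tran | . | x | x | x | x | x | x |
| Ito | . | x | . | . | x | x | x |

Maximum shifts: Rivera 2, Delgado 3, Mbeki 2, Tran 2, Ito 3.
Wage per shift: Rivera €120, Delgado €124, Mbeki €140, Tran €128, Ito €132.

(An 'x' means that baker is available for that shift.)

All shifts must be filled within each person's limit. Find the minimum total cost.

€1132

Mon-AM can only be covered by Rivera, so that assignment is forced.
Picking the cheapest available baker for each shift independently would cost €1112, but that ignores the shift limits.
An optimal schedule: Mon-AM→Rivera, Mon-PM→Delgado, Tue-AM→Rivera, Tue-PM→Delgado, Wed-AM→Delgado, Wed-PM→Tran+Ito, Thu-AM→Tran+Ito.
Total: 120 + 124 + 120 + 124 + 124 + 128 + 132 + 128 + 132 = €1132.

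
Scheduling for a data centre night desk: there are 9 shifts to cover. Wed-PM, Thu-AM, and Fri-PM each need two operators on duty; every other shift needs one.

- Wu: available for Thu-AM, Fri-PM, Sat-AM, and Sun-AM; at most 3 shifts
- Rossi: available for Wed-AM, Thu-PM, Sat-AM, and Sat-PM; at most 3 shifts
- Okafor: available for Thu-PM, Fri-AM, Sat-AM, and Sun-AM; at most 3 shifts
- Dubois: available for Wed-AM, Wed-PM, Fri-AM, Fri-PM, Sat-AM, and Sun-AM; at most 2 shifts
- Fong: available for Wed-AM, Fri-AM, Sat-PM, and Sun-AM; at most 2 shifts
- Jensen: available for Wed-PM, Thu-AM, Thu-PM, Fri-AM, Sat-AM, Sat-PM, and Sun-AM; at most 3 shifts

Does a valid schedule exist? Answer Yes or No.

Wed-PM can only be covered by Dubois and Jensen, so that assignment is forced.
Thu-AM can only be covered by Wu and Jensen, so that assignment is forced.
Fri-PM can only be covered by Wu and Dubois, so that assignment is forced.
One valid schedule: Wed-AM→Rossi, Wed-PM→Dubois+Jensen, Thu-AM→Wu+Jensen, Thu-PM→Rossi, Fri-AM→Okafor, Fri-PM→Wu+Dubois, Sat-AM→Wu, Sat-PM→Rossi, Sun-AM→Okafor.
Loads: Wu 3/3, Rossi 3/3, Okafor 2/3, Dubois 2/2, Fong 0/2, Jensen 2/3 — all within limits.

Yes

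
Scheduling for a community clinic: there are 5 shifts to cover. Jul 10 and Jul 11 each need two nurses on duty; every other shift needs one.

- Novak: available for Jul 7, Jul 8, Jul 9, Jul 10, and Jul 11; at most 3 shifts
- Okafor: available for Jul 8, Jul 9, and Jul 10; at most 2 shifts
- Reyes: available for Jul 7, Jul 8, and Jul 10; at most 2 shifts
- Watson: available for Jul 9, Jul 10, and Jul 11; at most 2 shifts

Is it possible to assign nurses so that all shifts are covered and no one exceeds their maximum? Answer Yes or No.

Yes

Jul 11 can only be covered by Novak and Watson, so that assignment is forced.
One valid schedule: Jul 7→Novak, Jul 8→Novak, Jul 9→Okafor, Jul 10→Okafor+Reyes, Jul 11→Novak+Watson.
Loads: Novak 3/3, Okafor 2/2, Reyes 1/2, Watson 1/2 — all within limits.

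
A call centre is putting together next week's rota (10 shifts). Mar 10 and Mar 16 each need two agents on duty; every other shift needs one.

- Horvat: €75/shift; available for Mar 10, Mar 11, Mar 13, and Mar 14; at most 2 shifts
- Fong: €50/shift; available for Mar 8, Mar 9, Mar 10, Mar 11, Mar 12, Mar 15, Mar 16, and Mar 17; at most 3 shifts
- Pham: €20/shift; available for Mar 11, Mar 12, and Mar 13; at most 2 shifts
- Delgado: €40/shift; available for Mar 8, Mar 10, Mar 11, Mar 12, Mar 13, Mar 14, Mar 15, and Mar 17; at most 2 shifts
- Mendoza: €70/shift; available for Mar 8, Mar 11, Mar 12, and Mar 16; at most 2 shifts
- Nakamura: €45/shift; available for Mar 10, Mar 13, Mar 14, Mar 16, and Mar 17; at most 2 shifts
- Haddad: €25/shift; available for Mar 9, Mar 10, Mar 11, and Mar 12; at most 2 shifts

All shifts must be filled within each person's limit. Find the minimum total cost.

Picking the cheapest available agent for each shift independently would cost €405, but that ignores the shift limits.
An optimal schedule: Mar 8→Delgado, Mar 9→Haddad, Mar 10→Haddad+Fong, Mar 11→Mendoza, Mar 12→Pham, Mar 13→Pham, Mar 14→Nakamura, Mar 15→Delgado, Mar 16→Nakamura+Fong, Mar 17→Fong.
Total: 40 + 25 + 25 + 50 + 70 + 20 + 20 + 45 + 40 + 45 + 50 + 50 = €480.

€480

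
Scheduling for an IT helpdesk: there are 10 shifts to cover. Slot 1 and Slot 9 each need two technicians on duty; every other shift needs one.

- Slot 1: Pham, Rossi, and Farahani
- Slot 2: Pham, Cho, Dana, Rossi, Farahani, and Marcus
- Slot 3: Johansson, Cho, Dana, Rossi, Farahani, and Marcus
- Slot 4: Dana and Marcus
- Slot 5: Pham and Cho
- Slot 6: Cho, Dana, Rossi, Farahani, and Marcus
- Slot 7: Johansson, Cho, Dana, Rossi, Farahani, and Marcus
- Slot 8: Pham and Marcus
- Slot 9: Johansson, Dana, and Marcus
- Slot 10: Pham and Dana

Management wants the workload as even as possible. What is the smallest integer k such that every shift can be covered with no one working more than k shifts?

With 7 technicians and 12 worker-slots to fill, someone must work at least ⌈12/7⌉ = 2 shifts, so k ≥ 2.
k = 2 works: Slot 1→Rossi+Farahani, Slot 2→Cho, Slot 3→Johansson, Slot 4→Dana, Slot 5→Pham, Slot 6→Cho, Slot 7→Rossi, Slot 8→Pham, Slot 9→Johansson+Marcus, Slot 10→Dana.
Loads: Johansson 2, Pham 2, Cho 2, Dana 2, Rossi 2, Farahani 1, Marcus 1 — all ≤ 2.

2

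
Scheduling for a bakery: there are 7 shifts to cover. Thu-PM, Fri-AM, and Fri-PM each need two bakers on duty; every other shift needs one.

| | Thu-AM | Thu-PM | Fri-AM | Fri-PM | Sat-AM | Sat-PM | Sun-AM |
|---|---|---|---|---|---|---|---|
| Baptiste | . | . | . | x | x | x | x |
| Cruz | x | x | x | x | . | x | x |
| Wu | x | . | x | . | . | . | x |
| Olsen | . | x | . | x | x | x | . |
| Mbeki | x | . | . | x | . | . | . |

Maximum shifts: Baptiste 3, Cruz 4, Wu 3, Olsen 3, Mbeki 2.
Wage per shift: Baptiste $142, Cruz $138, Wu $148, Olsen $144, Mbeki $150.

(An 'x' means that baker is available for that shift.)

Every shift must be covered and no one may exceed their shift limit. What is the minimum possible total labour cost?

$1414

Thu-PM can only be covered by Cruz and Olsen, so that assignment is forced.
Fri-AM can only be covered by Cruz and Wu, so that assignment is forced.
Picking the cheapest available baker for each shift independently would cost $1404, but that ignores the shift limits.
An optimal schedule: Thu-AM→Cruz, Thu-PM→Cruz+Olsen, Fri-AM→Cruz+Wu, Fri-PM→Cruz+Olsen, Sat-AM→Baptiste, Sat-PM→Baptiste, Sun-AM→Baptiste.
Total: 138 + 138 + 144 + 138 + 148 + 138 + 144 + 142 + 142 + 142 = $1414.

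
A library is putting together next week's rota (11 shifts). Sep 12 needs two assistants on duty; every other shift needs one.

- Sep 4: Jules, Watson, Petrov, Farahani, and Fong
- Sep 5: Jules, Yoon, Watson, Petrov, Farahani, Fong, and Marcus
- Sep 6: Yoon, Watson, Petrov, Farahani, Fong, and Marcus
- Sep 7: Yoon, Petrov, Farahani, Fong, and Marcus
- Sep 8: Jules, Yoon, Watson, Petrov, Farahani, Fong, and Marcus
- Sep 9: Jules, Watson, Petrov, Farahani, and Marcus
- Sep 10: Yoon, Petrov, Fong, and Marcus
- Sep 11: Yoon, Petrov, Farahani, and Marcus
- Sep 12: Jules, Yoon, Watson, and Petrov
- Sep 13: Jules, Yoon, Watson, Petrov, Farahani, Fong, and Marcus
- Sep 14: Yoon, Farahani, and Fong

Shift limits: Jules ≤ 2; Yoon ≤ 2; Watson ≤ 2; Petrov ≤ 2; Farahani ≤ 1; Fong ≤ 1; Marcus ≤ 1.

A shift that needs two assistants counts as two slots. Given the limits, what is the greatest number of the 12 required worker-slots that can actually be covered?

Total capacity across all assistants is 2+2+2+2+1+1+1 = 11, and 12 slots are needed, so at most 11 can be filled.
An assignment achieving 11: Sep 4→Jules, Sep 5→Fong, Sep 6→Farahani, Sep 7→Petrov, Sep 8→Marcus, Sep 9→Watson, Sep 10→Yoon, Sep 11→Petrov, Sep 12→Jules+Watson, Sep 14→Yoon.
Loads: Jules 2/2, Yoon 2/2, Watson 2/2, Petrov 2/2, Farahani 1/1, Fong 1/1, Marcus 1/1.

11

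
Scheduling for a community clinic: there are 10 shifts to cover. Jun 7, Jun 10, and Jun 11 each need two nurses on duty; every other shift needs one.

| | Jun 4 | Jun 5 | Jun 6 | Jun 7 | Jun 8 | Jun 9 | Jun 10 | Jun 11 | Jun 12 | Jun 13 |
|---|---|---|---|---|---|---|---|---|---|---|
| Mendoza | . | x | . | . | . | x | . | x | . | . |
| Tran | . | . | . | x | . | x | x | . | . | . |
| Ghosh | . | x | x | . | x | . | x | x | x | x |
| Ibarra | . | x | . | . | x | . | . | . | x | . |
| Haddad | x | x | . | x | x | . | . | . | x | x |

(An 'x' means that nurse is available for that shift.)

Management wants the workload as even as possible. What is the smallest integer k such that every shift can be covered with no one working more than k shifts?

3

With 5 nurses and 13 worker-slots to fill, someone must work at least ⌈13/5⌉ = 3 shifts, so k ≥ 3.
k = 3 works: Jun 4→Haddad, Jun 5→Mendoza, Jun 6→Ghosh, Jun 7→Tran+Haddad, Jun 8→Ibarra, Jun 9→Mendoza, Jun 10→Tran+Ghosh, Jun 11→Mendoza+Ghosh, Jun 12→Ibarra, Jun 13→Haddad.
Loads: Mendoza 3, Tran 2, Ghosh 3, Ibarra 2, Haddad 3 — all ≤ 3.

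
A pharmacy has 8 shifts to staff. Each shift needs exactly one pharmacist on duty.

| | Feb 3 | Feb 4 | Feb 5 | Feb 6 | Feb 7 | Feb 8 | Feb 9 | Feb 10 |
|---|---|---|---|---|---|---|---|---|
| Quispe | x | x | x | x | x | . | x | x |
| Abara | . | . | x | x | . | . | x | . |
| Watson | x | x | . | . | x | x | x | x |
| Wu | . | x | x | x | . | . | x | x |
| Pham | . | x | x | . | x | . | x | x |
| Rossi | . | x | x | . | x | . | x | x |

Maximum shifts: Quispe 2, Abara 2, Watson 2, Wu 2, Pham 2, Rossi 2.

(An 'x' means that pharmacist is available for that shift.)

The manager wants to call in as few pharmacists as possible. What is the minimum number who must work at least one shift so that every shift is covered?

8 slots to fill and no one can take more than 2, so at least ⌈8/2⌉ = 4 pharmacists are needed.
Quispe, Abara, Watson, and Wu alone can cover everything: Feb 3→Quispe, Feb 4→Watson, Feb 5→Abara, Feb 6→Abara, Feb 7→Quispe, Feb 8→Watson, Feb 9→Wu, Feb 10→Wu.

4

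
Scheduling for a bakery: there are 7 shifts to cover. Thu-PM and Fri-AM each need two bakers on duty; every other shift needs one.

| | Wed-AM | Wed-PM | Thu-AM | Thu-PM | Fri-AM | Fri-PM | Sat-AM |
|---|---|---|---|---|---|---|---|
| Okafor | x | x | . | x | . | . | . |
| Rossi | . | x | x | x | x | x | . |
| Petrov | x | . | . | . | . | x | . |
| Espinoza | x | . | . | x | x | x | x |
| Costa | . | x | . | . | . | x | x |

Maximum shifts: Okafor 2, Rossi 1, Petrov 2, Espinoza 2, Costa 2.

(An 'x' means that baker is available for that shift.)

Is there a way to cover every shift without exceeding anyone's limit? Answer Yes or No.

No

Total capacity is 9 and 9 slots are needed, so capacity alone doesn't rule it out.
Shifts {Thu-AM, Fri-AM} need 3 worker-slots in total, but the bakers available for any of those shifts (Rossi and Espinoza) can supply at most 2 among them. So no valid schedule exists.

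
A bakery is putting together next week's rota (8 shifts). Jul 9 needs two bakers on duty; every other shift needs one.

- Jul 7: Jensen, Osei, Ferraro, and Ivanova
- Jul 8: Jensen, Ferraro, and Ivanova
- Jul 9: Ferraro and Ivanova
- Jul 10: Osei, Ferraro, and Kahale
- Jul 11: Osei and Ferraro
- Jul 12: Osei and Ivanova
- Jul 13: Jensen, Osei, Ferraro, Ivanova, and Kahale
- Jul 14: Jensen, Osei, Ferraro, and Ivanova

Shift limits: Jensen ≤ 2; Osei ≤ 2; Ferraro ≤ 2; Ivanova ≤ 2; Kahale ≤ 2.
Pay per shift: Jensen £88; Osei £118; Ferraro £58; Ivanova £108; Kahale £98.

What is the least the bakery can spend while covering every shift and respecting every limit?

£822

Jul 9 can only be covered by Ferraro and Ivanova, so that assignment is forced.
Picking the cheapest available baker for each shift independently would cost £622, but that ignores the shift limits.
An optimal schedule: Jul 7→Jensen, Jul 8→Jensen, Jul 9→Ferraro+Ivanova, Jul 10→Kahale, Jul 11→Ferraro, Jul 12→Ivanova, Jul 13→Kahale, Jul 14→Osei.
Total: 88 + 88 + 58 + 108 + 98 + 58 + 108 + 98 + 118 = £822.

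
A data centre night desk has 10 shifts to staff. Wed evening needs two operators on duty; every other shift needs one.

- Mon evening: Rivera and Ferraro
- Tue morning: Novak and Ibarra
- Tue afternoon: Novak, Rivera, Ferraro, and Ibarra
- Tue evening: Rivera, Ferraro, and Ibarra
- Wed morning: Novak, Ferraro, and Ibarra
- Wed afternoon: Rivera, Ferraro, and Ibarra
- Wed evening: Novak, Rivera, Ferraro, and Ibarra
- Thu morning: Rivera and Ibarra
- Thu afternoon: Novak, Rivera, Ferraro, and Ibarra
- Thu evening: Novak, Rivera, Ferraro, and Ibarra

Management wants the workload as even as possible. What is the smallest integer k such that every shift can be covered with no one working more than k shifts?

3

With 4 operators and 11 worker-slots to fill, someone must work at least ⌈11/4⌉ = 3 shifts, so k ≥ 3.
k = 3 works: Mon evening→Rivera, Tue morning→Novak, Tue afternoon→Novak, Tue evening→Rivera, Wed morning→Novak, Wed afternoon→Ferraro, Wed evening→Ferraro+Ibarra, Thu morning→Rivera, Thu afternoon→Ferraro, Thu evening→Ibarra.
Loads: Novak 3, Rivera 3, Ferraro 3, Ibarra 2 — all ≤ 3.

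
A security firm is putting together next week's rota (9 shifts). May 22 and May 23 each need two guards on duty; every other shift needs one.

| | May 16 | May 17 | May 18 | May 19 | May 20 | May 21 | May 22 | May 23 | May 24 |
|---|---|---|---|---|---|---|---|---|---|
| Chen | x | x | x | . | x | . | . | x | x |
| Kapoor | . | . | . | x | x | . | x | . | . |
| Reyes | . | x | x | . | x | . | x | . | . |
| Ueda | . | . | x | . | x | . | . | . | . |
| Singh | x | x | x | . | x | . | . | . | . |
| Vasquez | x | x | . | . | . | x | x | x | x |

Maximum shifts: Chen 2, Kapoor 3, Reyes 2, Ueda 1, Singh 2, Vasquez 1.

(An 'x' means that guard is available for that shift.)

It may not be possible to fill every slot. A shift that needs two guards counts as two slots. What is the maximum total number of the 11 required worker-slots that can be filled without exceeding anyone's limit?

Total capacity across all guards is 2+3+2+1+2+1 = 11, and 11 slots are needed, so at most 11 can be filled.
Shifts {May 21, May 23} need 3 slots but only Chen and Vasquez are available for them, supplying at most 2 — so at least 1 slot must go unfilled.
An assignment achieving 10: May 16→Singh, May 17→Reyes, May 18→Ueda, May 19→Kapoor, May 20→Kapoor, May 21→Vasquez, May 22→Kapoor+Reyes, May 23→Chen, May 24→Chen.
Loads: Chen 2/2, Kapoor 3/3, Reyes 2/2, Ueda 1/1, Singh 1/2, Vasquez 1/1.

10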